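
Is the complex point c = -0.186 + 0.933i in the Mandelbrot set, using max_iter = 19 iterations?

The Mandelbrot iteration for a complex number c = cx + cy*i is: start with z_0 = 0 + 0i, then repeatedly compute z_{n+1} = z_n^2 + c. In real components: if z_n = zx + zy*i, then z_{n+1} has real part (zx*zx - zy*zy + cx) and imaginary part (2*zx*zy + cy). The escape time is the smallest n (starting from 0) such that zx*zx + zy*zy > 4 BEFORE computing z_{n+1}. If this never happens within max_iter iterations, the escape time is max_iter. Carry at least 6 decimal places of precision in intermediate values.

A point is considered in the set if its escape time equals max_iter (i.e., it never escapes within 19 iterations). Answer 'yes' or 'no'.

Answer: no

Derivation:
z_0 = 0 + 0i, c = -0.1860 + 0.9330i
Iter 1: z = -0.1860 + 0.9330i, |z|^2 = 0.9051
Iter 2: z = -1.0219 + 0.5859i, |z|^2 = 1.3876
Iter 3: z = 0.5150 + -0.2645i, |z|^2 = 0.3351
Iter 4: z = 0.0092 + 0.6606i, |z|^2 = 0.4365
Iter 5: z = -0.6223 + 0.9452i, |z|^2 = 1.2806
Iter 6: z = -0.6921 + -0.2433i, |z|^2 = 0.5383
Iter 7: z = 0.2338 + 1.2699i, |z|^2 = 1.6672
Iter 8: z = -1.7439 + 1.5268i, |z|^2 = 5.3723
Escaped at iteration 8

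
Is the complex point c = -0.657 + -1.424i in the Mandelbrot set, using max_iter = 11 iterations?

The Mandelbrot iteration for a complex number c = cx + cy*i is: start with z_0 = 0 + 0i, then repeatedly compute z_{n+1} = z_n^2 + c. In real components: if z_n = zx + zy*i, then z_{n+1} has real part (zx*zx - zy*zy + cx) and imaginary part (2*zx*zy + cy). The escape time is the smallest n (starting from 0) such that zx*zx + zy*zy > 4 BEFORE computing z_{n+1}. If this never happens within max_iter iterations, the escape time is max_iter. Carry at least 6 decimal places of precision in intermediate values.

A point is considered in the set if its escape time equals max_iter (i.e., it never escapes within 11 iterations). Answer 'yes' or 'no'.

z_0 = 0 + 0i, c = -0.6570 + -1.4240i
Iter 1: z = -0.6570 + -1.4240i, |z|^2 = 2.4594
Iter 2: z = -2.2531 + 0.4471i, |z|^2 = 5.2765
Escaped at iteration 2

Answer: no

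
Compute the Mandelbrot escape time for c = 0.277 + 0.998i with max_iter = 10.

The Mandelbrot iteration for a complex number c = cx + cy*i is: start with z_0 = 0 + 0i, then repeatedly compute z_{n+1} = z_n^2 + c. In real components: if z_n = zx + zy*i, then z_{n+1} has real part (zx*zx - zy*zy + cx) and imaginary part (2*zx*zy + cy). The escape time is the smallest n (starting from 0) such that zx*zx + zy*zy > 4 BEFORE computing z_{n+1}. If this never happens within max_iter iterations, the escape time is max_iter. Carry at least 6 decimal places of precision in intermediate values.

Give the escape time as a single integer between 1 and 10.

Answer: 4

Derivation:
z_0 = 0 + 0i, c = 0.2770 + 0.9980i
Iter 1: z = 0.2770 + 0.9980i, |z|^2 = 1.0727
Iter 2: z = -0.6423 + 1.5509i, |z|^2 = 2.8178
Iter 3: z = -1.7157 + -0.9942i, |z|^2 = 3.9322
Iter 4: z = 2.2324 + 4.4096i, |z|^2 = 24.4279
Escaped at iteration 4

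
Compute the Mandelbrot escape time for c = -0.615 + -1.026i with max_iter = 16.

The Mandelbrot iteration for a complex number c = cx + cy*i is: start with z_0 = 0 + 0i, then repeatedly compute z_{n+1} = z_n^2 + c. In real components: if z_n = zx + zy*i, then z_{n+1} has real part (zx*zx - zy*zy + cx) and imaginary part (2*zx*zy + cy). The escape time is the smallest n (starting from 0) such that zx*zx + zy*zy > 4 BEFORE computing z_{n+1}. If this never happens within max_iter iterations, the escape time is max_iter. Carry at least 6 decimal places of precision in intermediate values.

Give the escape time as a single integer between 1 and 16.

Answer: 4

Derivation:
z_0 = 0 + 0i, c = -0.6150 + -1.0260i
Iter 1: z = -0.6150 + -1.0260i, |z|^2 = 1.4309
Iter 2: z = -1.2895 + 0.2360i, |z|^2 = 1.7184
Iter 3: z = 0.9920 + -1.6346i, |z|^2 = 3.6559
Iter 4: z = -2.3028 + -4.2690i, |z|^2 = 23.5269
Escaped at iteration 4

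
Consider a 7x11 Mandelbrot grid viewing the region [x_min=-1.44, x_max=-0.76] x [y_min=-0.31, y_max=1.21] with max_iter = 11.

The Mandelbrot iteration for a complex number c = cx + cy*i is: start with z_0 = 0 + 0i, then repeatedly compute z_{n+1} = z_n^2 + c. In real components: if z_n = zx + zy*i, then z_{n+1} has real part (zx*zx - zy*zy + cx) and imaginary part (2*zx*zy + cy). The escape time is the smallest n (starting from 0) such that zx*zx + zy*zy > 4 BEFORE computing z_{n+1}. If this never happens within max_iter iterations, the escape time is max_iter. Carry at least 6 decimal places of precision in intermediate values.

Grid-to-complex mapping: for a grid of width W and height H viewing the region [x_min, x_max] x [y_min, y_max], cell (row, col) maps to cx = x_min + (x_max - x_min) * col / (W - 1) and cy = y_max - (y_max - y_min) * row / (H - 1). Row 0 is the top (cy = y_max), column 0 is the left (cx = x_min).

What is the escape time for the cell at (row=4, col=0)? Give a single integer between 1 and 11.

Answer: 3

Derivation:
z_0 = 0 + 0i, c = -1.4400 + 0.6020i
Iter 1: z = -1.4400 + 0.6020i, |z|^2 = 2.4360
Iter 2: z = 0.2712 + -1.1318i, |z|^2 = 1.3544
Iter 3: z = -2.6473 + -0.0119i, |z|^2 = 7.0085
Escaped at iteration 3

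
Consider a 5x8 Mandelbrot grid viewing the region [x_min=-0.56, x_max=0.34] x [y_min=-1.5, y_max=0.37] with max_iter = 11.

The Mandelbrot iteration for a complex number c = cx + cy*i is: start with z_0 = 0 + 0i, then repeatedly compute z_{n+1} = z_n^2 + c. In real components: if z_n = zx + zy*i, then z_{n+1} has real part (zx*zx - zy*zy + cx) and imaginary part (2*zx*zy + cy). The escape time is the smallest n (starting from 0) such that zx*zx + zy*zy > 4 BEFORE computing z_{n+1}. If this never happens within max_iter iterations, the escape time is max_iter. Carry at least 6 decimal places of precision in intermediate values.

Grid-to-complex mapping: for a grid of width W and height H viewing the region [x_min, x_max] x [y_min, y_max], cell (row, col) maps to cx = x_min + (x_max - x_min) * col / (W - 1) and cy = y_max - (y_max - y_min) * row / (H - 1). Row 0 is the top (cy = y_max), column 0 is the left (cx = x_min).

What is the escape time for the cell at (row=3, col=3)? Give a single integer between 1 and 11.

Answer: 11

Derivation:
z_0 = 0 + 0i, c = 0.1150 + -0.4314i
Iter 1: z = 0.1150 + -0.4314i, |z|^2 = 0.1994
Iter 2: z = -0.0579 + -0.5307i, |z|^2 = 0.2850
Iter 3: z = -0.1632 + -0.3700i, |z|^2 = 0.1635
Iter 4: z = 0.0048 + -0.3106i, |z|^2 = 0.0965
Iter 5: z = 0.0185 + -0.4344i, |z|^2 = 0.1890
Iter 6: z = -0.0734 + -0.4475i, |z|^2 = 0.2057
Iter 7: z = -0.0799 + -0.3658i, |z|^2 = 0.1402
Iter 8: z = -0.0124 + -0.3730i, |z|^2 = 0.1393
Iter 9: z = -0.0240 + -0.4222i, |z|^2 = 0.1788
Iter 10: z = -0.0627 + -0.4112i, |z|^2 = 0.1730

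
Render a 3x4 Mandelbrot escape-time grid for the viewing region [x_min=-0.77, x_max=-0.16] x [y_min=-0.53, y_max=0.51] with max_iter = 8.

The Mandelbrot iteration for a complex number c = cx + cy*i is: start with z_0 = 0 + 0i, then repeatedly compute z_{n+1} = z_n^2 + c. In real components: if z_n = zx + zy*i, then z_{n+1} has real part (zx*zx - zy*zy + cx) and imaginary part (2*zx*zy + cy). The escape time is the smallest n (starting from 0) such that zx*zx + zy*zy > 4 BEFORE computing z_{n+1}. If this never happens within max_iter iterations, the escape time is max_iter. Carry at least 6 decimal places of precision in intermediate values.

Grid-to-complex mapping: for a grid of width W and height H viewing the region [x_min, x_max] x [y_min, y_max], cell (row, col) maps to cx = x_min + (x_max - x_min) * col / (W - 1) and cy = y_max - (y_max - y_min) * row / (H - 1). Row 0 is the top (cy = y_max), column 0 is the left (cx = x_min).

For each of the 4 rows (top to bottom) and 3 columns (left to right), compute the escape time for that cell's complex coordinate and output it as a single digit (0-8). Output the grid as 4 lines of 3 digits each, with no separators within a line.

Answer: 688
888
888
688

Derivation:
(row=0, col=0): c = -0.7700 + 0.5100i → escape time 6
(row=0, col=1): c = -0.4650 + 0.5100i → escape time 8
(row=0, col=2): c = -0.1600 + 0.5100i → escape time 8
(row=1, col=0): c = -0.7700 + 0.1633i → escape time 8
(row=1, col=1): c = -0.4650 + 0.1633i → escape time 8
(row=1, col=2): c = -0.1600 + 0.1633i → escape time 8
(row=2, col=0): c = -0.7700 + -0.1833i → escape time 8
(row=2, col=1): c = -0.4650 + -0.1833i → escape time 8
(row=2, col=2): c = -0.1600 + -0.1833i → escape time 8
(row=3, col=0): c = -0.7700 + -0.5300i → escape time 6
(row=3, col=1): c = -0.4650 + -0.5300i → escape time 8
(row=3, col=2): c = -0.1600 + -0.5300i → escape time 8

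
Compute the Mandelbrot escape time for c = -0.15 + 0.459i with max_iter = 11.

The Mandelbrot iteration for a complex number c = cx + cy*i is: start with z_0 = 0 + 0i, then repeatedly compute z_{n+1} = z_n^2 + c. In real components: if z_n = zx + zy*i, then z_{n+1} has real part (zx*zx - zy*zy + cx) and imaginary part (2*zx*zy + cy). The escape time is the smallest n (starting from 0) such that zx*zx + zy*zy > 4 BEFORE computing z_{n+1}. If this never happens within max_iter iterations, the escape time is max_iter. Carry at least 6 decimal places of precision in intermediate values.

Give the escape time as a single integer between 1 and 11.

z_0 = 0 + 0i, c = -0.1500 + 0.4590i
Iter 1: z = -0.1500 + 0.4590i, |z|^2 = 0.2332
Iter 2: z = -0.3382 + 0.3213i, |z|^2 = 0.2176
Iter 3: z = -0.1389 + 0.2417i, |z|^2 = 0.0777
Iter 4: z = -0.1891 + 0.3919i, |z|^2 = 0.1893
Iter 5: z = -0.2678 + 0.3108i, |z|^2 = 0.1683
Iter 6: z = -0.1749 + 0.2926i, |z|^2 = 0.1162
Iter 7: z = -0.2050 + 0.3567i, |z|^2 = 0.1693
Iter 8: z = -0.2352 + 0.3128i, |z|^2 = 0.1531
Iter 9: z = -0.1925 + 0.3119i, |z|^2 = 0.1343
Iter 10: z = -0.2102 + 0.3389i, |z|^2 = 0.1591

Answer: 11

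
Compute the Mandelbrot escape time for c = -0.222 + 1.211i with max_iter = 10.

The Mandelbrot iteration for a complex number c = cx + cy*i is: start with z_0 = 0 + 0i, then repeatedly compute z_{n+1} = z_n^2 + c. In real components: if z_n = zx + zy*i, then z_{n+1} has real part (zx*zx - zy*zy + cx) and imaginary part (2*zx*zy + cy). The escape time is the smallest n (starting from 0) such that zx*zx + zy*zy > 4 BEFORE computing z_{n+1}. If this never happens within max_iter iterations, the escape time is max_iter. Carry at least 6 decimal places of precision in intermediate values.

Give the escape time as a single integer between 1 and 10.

Answer: 3

Derivation:
z_0 = 0 + 0i, c = -0.2220 + 1.2110i
Iter 1: z = -0.2220 + 1.2110i, |z|^2 = 1.5158
Iter 2: z = -1.6392 + 0.6733i, |z|^2 = 3.1405
Iter 3: z = 2.0117 + -0.9964i, |z|^2 = 5.0400
Escaped at iteration 3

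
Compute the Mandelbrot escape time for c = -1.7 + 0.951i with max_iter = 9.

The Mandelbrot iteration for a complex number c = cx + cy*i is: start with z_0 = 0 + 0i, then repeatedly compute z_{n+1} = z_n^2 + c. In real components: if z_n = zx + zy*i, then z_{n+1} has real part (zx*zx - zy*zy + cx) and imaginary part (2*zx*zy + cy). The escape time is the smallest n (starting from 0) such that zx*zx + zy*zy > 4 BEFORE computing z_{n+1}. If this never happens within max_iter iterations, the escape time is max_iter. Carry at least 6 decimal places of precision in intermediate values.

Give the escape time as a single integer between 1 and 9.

Answer: 2

Derivation:
z_0 = 0 + 0i, c = -1.7000 + 0.9510i
Iter 1: z = -1.7000 + 0.9510i, |z|^2 = 3.7944
Iter 2: z = 0.2856 + -2.2824i, |z|^2 = 5.2909
Escaped at iteration 2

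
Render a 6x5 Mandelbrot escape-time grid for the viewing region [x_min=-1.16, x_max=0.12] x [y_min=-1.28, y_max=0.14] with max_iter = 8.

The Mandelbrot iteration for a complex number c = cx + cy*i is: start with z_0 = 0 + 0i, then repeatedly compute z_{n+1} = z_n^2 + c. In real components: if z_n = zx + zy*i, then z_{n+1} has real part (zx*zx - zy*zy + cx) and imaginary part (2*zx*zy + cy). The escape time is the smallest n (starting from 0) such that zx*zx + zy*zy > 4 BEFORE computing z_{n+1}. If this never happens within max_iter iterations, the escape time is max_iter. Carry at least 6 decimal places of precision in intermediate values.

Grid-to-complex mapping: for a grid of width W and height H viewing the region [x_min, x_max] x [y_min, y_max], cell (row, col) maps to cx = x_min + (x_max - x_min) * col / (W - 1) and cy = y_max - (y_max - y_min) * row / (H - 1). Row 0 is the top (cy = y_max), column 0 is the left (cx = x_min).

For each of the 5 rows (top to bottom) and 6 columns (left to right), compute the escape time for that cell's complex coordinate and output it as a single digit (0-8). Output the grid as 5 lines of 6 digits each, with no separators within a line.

Answer: 888888
888888
458888
334585
223332

Derivation:
(row=0, col=0): c = -1.1600 + 0.1400i → escape time 8
(row=0, col=1): c = -0.9040 + 0.1400i → escape time 8
(row=0, col=2): c = -0.6480 + 0.1400i → escape time 8
(row=0, col=3): c = -0.3920 + 0.1400i → escape time 8
(row=0, col=4): c = -0.1360 + 0.1400i → escape time 8
(row=0, col=5): c = 0.1200 + 0.1400i → escape time 8
(row=1, col=0): c = -1.1600 + -0.2150i → escape time 8
(row=1, col=1): c = -0.9040 + -0.2150i → escape time 8
(row=1, col=2): c = -0.6480 + -0.2150i → escape time 8
(row=1, col=3): c = -0.3920 + -0.2150i → escape time 8
(row=1, col=4): c = -0.1360 + -0.2150i → escape time 8
(row=1, col=5): c = 0.1200 + -0.2150i → escape time 8
(row=2, col=0): c = -1.1600 + -0.5700i → escape time 4
(row=2, col=1): c = -0.9040 + -0.5700i → escape time 5
(row=2, col=2): c = -0.6480 + -0.5700i → escape time 8
(row=2, col=3): c = -0.3920 + -0.5700i → escape time 8
(row=2, col=4): c = -0.1360 + -0.5700i → escape time 8
(row=2, col=5): c = 0.1200 + -0.5700i → escape time 8
(row=3, col=0): c = -1.1600 + -0.9250i → escape time 3
(row=3, col=1): c = -0.9040 + -0.9250i → escape time 3
(row=3, col=2): c = -0.6480 + -0.9250i → escape time 4
(row=3, col=3): c = -0.3920 + -0.9250i → escape time 5
(row=3, col=4): c = -0.1360 + -0.9250i → escape time 8
(row=3, col=5): c = 0.1200 + -0.9250i → escape time 5
(row=4, col=0): c = -1.1600 + -1.2800i → escape time 2
(row=4, col=1): c = -0.9040 + -1.2800i → escape time 2
(row=4, col=2): c = -0.6480 + -1.2800i → escape time 3
(row=4, col=3): c = -0.3920 + -1.2800i → escape time 3
(row=4, col=4): c = -0.1360 + -1.2800i → escape time 3
(row=4, col=5): c = 0.1200 + -1.2800i → escape time 2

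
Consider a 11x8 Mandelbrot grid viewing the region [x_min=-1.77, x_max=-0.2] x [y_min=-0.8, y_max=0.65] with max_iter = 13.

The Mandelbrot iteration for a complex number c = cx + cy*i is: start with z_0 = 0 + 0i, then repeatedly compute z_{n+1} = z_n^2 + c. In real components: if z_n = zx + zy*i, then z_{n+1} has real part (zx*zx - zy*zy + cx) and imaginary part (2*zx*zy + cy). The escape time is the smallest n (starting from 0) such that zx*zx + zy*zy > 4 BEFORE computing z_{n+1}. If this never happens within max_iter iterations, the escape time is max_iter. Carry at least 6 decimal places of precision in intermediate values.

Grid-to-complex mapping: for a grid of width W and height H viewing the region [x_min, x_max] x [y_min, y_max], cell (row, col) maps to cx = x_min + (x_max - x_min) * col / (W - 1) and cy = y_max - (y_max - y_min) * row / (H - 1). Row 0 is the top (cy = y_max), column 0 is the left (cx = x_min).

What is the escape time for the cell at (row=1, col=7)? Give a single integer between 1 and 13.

z_0 = 0 + 0i, c = -0.6710 + 0.4429i
Iter 1: z = -0.6710 + 0.4429i, |z|^2 = 0.6464
Iter 2: z = -0.4169 + -0.1515i, |z|^2 = 0.1967
Iter 3: z = -0.5201 + 0.5691i, |z|^2 = 0.5945
Iter 4: z = -0.7244 + -0.1492i, |z|^2 = 0.5470
Iter 5: z = -0.1686 + 0.6590i, |z|^2 = 0.4627
Iter 6: z = -1.0769 + 0.2207i, |z|^2 = 1.2084
Iter 7: z = 0.4400 + -0.0324i, |z|^2 = 0.1947
Iter 8: z = -0.4784 + 0.4143i, |z|^2 = 0.4005
Iter 9: z = -0.6138 + 0.0464i, |z|^2 = 0.3788
Iter 10: z = -0.2965 + 0.3859i, |z|^2 = 0.2368
Iter 11: z = -0.7320 + 0.2141i, |z|^2 = 0.5817
Iter 12: z = -0.1810 + 0.1295i, |z|^2 = 0.0495

Answer: 13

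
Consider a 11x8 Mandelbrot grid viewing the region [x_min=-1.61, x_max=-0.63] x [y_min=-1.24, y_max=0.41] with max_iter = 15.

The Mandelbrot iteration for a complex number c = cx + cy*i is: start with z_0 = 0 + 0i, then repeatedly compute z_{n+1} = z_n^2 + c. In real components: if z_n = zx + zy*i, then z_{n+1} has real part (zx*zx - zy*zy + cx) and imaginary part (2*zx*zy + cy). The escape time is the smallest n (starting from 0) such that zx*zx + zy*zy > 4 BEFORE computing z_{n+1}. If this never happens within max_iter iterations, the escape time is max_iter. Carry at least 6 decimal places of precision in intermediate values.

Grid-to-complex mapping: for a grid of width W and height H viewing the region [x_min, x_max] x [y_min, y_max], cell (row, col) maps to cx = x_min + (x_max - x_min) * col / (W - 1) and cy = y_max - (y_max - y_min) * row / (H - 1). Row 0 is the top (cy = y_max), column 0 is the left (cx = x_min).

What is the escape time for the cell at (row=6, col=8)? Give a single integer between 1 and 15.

Answer: 3

Derivation:
z_0 = 0 + 0i, c = -0.8260 + -1.0043i
Iter 1: z = -0.8260 + -1.0043i, |z|^2 = 1.6909
Iter 2: z = -1.1523 + 0.6548i, |z|^2 = 1.7566
Iter 3: z = 0.0731 + -2.5133i, |z|^2 = 6.3222
Escaped at iteration 3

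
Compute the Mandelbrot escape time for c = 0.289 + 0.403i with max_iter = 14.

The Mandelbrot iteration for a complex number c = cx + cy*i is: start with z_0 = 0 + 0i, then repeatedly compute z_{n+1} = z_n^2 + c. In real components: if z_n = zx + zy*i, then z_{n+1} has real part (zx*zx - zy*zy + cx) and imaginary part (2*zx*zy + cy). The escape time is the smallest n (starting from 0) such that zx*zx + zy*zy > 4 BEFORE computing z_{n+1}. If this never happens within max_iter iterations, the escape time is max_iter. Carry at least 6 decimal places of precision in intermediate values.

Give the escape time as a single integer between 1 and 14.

z_0 = 0 + 0i, c = 0.2890 + 0.4030i
Iter 1: z = 0.2890 + 0.4030i, |z|^2 = 0.2459
Iter 2: z = 0.2101 + 0.6359i, |z|^2 = 0.4486
Iter 3: z = -0.0713 + 0.6702i, |z|^2 = 0.4543
Iter 4: z = -0.1551 + 0.3075i, |z|^2 = 0.1186
Iter 5: z = 0.2185 + 0.3076i, |z|^2 = 0.1424
Iter 6: z = 0.2421 + 0.5374i, |z|^2 = 0.3475
Iter 7: z = 0.0588 + 0.6633i, |z|^2 = 0.4434
Iter 8: z = -0.1475 + 0.4810i, |z|^2 = 0.2531
Iter 9: z = 0.0794 + 0.2611i, |z|^2 = 0.0745
Iter 10: z = 0.2271 + 0.4445i, |z|^2 = 0.2491
Iter 11: z = 0.1430 + 0.6049i, |z|^2 = 0.3863
Iter 12: z = -0.0564 + 0.5760i, |z|^2 = 0.3350
Iter 13: z = -0.0396 + 0.3380i, |z|^2 = 0.1158

Answer: 14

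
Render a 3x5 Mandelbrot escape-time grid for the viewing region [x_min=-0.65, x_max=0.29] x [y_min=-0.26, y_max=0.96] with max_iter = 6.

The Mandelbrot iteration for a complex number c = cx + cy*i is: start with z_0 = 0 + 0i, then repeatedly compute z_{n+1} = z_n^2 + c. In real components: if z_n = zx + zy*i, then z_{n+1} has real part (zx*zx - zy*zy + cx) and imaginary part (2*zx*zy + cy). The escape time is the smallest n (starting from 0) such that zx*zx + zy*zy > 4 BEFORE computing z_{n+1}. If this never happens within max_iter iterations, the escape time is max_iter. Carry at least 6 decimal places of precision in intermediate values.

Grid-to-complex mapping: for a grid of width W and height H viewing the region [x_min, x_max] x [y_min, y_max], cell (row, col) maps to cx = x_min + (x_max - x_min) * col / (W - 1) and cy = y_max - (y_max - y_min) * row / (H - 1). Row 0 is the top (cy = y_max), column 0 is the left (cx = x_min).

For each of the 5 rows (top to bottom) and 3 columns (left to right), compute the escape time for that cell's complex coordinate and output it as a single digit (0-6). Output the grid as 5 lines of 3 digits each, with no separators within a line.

(row=0, col=0): c = -0.6500 + 0.9600i → escape time 4
(row=0, col=1): c = -0.1800 + 0.9600i → escape time 6
(row=0, col=2): c = 0.2900 + 0.9600i → escape time 4
(row=1, col=0): c = -0.6500 + 0.6550i → escape time 6
(row=1, col=1): c = -0.1800 + 0.6550i → escape time 6
(row=1, col=2): c = 0.2900 + 0.6550i → escape time 6
(row=2, col=0): c = -0.6500 + 0.3500i → escape time 6
(row=2, col=1): c = -0.1800 + 0.3500i → escape time 6
(row=2, col=2): c = 0.2900 + 0.3500i → escape time 6
(row=3, col=0): c = -0.6500 + 0.0450i → escape time 6
(row=3, col=1): c = -0.1800 + 0.0450i → escape time 6
(row=3, col=2): c = 0.2900 + 0.0450i → escape time 6
(row=4, col=0): c = -0.6500 + -0.2600i → escape time 6
(row=4, col=1): c = -0.1800 + -0.2600i → escape time 6
(row=4, col=2): c = 0.2900 + -0.2600i → escape time 6

Answer: 464
666
666
666
666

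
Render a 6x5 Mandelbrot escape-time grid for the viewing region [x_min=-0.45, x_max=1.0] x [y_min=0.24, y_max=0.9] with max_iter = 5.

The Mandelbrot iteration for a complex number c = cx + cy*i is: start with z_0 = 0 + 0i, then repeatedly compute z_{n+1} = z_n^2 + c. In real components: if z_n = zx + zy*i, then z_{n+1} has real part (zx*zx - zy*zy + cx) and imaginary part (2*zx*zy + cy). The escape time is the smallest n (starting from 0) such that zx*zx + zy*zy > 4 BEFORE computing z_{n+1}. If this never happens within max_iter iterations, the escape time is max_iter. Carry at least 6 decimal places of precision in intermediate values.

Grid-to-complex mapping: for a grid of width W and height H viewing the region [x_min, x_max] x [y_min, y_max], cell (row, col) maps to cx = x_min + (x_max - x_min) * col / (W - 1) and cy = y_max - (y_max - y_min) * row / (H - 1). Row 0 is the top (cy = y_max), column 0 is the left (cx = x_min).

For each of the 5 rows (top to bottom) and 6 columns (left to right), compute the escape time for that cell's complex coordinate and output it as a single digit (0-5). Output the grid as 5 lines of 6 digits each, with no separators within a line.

Answer: 555322
555432
555532
555532
555532

Derivation:
(row=0, col=0): c = -0.4500 + 0.9000i → escape time 5
(row=0, col=1): c = -0.1600 + 0.9000i → escape time 5
(row=0, col=2): c = 0.1300 + 0.9000i → escape time 5
(row=0, col=3): c = 0.4200 + 0.9000i → escape time 3
(row=0, col=4): c = 0.7100 + 0.9000i → escape time 2
(row=0, col=5): c = 1.0000 + 0.9000i → escape time 2
(row=1, col=0): c = -0.4500 + 0.7350i → escape time 5
(row=1, col=1): c = -0.1600 + 0.7350i → escape time 5
(row=1, col=2): c = 0.1300 + 0.7350i → escape time 5
(row=1, col=3): c = 0.4200 + 0.7350i → escape time 4
(row=1, col=4): c = 0.7100 + 0.7350i → escape time 3
(row=1, col=5): c = 1.0000 + 0.7350i → escape time 2
(row=2, col=0): c = -0.4500 + 0.5700i → escape time 5
(row=2, col=1): c = -0.1600 + 0.5700i → escape time 5
(row=2, col=2): c = 0.1300 + 0.5700i → escape time 5
(row=2, col=3): c = 0.4200 + 0.5700i → escape time 5
(row=2, col=4): c = 0.7100 + 0.5700i → escape time 3
(row=2, col=5): c = 1.0000 + 0.5700i → escape time 2
(row=3, col=0): c = -0.4500 + 0.4050i → escape time 5
(row=3, col=1): c = -0.1600 + 0.4050i → escape time 5
(row=3, col=2): c = 0.1300 + 0.4050i → escape time 5
(row=3, col=3): c = 0.4200 + 0.4050i → escape time 5
(row=3, col=4): c = 0.7100 + 0.4050i → escape time 3
(row=3, col=5): c = 1.0000 + 0.4050i → escape time 2
(row=4, col=0): c = -0.4500 + 0.2400i → escape time 5
(row=4, col=1): c = -0.1600 + 0.2400i → escape time 5
(row=4, col=2): c = 0.1300 + 0.2400i → escape time 5
(row=4, col=3): c = 0.4200 + 0.2400i → escape time 5
(row=4, col=4): c = 0.7100 + 0.2400i → escape time 3
(row=4, col=5): c = 1.0000 + 0.2400i → escape time 2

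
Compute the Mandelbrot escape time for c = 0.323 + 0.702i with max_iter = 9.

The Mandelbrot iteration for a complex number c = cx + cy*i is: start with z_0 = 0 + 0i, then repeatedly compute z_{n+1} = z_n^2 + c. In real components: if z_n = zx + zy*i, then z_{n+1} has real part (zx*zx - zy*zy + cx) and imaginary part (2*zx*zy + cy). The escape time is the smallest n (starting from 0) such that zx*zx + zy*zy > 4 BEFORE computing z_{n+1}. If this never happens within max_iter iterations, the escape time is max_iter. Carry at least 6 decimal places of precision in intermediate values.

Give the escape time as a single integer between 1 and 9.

z_0 = 0 + 0i, c = 0.3230 + 0.7020i
Iter 1: z = 0.3230 + 0.7020i, |z|^2 = 0.5971
Iter 2: z = -0.0655 + 1.1555i, |z|^2 = 1.3394
Iter 3: z = -1.0079 + 0.5507i, |z|^2 = 1.3191
Iter 4: z = 1.0356 + -0.4080i, |z|^2 = 1.2389
Iter 5: z = 1.2289 + -0.1431i, |z|^2 = 1.5306
Iter 6: z = 1.8126 + 0.3503i, |z|^2 = 3.4083
Iter 7: z = 3.4860 + 1.9718i, |z|^2 = 16.0398
Escaped at iteration 7

Answer: 7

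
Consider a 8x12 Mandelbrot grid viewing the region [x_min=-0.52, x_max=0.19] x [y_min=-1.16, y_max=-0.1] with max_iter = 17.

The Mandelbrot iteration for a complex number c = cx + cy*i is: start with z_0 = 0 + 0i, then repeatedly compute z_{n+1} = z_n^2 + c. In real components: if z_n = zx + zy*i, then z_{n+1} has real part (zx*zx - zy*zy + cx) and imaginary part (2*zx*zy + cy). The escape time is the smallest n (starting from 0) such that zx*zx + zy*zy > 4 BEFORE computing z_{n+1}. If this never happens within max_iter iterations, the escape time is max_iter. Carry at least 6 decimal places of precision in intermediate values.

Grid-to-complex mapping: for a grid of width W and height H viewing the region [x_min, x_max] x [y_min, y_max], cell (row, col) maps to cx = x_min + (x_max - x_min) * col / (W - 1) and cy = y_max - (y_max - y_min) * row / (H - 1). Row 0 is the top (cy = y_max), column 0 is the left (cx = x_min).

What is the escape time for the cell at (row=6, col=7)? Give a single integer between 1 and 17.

Answer: 8

Derivation:
z_0 = 0 + 0i, c = 0.1900 + -0.6782i
Iter 1: z = 0.1900 + -0.6782i, |z|^2 = 0.4960
Iter 2: z = -0.2338 + -0.9359i, |z|^2 = 0.9306
Iter 3: z = -0.6312 + -0.2405i, |z|^2 = 0.4563
Iter 4: z = 0.5306 + -0.3746i, |z|^2 = 0.4218
Iter 5: z = 0.3312 + -1.0757i, |z|^2 = 1.2668
Iter 6: z = -0.8573 + -1.3908i, |z|^2 = 2.6693
Iter 7: z = -1.0092 + 1.7065i, |z|^2 = 3.9307
Iter 8: z = -1.7038 + -4.1226i, |z|^2 = 19.8987
Escaped at iteration 8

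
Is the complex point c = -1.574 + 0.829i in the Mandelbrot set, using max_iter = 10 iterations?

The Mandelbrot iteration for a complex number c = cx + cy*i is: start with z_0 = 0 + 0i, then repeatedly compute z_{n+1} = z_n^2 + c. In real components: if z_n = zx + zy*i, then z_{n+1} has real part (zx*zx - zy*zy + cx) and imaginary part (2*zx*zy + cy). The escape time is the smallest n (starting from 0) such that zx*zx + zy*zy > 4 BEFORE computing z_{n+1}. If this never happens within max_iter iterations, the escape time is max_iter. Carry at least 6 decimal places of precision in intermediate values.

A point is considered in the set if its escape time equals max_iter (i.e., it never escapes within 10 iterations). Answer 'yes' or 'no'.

z_0 = 0 + 0i, c = -1.5740 + 0.8290i
Iter 1: z = -1.5740 + 0.8290i, |z|^2 = 3.1647
Iter 2: z = 0.2162 + -1.7807i, |z|^2 = 3.2176
Iter 3: z = -4.6981 + 0.0589i, |z|^2 = 22.0757
Escaped at iteration 3

Answer: no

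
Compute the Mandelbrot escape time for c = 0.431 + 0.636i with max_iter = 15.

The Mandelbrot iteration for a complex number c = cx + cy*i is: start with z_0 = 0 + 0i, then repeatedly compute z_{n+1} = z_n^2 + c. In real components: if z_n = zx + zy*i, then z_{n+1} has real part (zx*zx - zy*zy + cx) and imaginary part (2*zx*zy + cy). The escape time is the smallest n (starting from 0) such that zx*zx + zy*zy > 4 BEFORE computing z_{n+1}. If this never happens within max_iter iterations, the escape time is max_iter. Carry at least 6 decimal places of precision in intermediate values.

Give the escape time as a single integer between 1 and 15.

z_0 = 0 + 0i, c = 0.4310 + 0.6360i
Iter 1: z = 0.4310 + 0.6360i, |z|^2 = 0.5903
Iter 2: z = 0.2123 + 1.1842i, |z|^2 = 1.4475
Iter 3: z = -0.9263 + 1.1387i, |z|^2 = 2.1549
Iter 4: z = -0.0076 + -1.4737i, |z|^2 = 2.1720
Iter 5: z = -1.7409 + 0.6584i, |z|^2 = 3.4642
Iter 6: z = 3.0281 + -1.6565i, |z|^2 = 11.9132
Escaped at iteration 6

Answer: 6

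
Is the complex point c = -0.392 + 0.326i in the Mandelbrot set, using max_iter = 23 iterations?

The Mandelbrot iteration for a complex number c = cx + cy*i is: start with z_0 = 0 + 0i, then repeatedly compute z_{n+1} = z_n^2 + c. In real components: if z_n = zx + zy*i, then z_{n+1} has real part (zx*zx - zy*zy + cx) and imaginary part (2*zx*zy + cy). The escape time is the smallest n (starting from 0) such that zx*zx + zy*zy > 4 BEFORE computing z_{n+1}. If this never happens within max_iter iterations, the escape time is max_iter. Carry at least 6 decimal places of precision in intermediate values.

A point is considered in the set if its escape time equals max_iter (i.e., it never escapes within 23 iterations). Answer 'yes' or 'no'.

Answer: yes

Derivation:
z_0 = 0 + 0i, c = -0.3920 + 0.3260i
Iter 1: z = -0.3920 + 0.3260i, |z|^2 = 0.2599
Iter 2: z = -0.3446 + 0.0704i, |z|^2 = 0.1237
Iter 3: z = -0.2782 + 0.2775i, |z|^2 = 0.1544
Iter 4: z = -0.3916 + 0.1716i, |z|^2 = 0.1828
Iter 5: z = -0.2681 + 0.1916i, |z|^2 = 0.1086
Iter 6: z = -0.3568 + 0.2233i, |z|^2 = 0.1772
Iter 7: z = -0.3145 + 0.1667i, |z|^2 = 0.1267
Iter 8: z = -0.3209 + 0.2212i, |z|^2 = 0.1519
Iter 9: z = -0.3380 + 0.1841i, |z|^2 = 0.1481
Iter 10: z = -0.3117 + 0.2016i, |z|^2 = 0.1378
Iter 11: z = -0.3355 + 0.2004i, |z|^2 = 0.1527
Iter 12: z = -0.3196 + 0.1916i, |z|^2 = 0.1388
Iter 13: z = -0.3266 + 0.2036i, |z|^2 = 0.1481
Iter 14: z = -0.3268 + 0.1931i, |z|^2 = 0.1441
Iter 15: z = -0.3225 + 0.1998i, |z|^2 = 0.1439
Iter 16: z = -0.3279 + 0.1971i, |z|^2 = 0.1464
Iter 17: z = -0.3233 + 0.1967i, |z|^2 = 0.1432
Iter 18: z = -0.3262 + 0.1988i, |z|^2 = 0.1459
Iter 19: z = -0.3251 + 0.1963i, |z|^2 = 0.1443
Iter 20: z = -0.3248 + 0.1983i, |z|^2 = 0.1448
Iter 21: z = -0.3258 + 0.1971i, |z|^2 = 0.1450
Iter 22: z = -0.3247 + 0.1975i, |z|^2 = 0.1444
Did not escape in 23 iterations → in set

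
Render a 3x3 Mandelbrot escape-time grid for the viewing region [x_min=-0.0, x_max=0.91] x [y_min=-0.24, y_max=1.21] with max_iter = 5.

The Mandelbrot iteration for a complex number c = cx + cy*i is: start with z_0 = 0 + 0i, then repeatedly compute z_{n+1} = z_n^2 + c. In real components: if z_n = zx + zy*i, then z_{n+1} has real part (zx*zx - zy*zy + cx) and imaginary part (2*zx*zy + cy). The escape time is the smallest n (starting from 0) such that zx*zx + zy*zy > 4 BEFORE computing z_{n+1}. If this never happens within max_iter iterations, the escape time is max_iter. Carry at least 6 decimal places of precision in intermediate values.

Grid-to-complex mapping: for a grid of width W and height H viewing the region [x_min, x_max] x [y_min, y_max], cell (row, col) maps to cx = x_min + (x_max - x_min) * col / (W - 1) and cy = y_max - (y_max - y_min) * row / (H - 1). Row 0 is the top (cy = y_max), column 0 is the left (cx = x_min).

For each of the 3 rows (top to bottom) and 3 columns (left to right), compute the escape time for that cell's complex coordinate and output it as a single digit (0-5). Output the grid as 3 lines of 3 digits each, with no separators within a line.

Answer: 322
552
553

Derivation:
(row=0, col=0): c = 0.0000 + 1.2100i → escape time 3
(row=0, col=1): c = 0.4550 + 1.2100i → escape time 2
(row=0, col=2): c = 0.9100 + 1.2100i → escape time 2
(row=1, col=0): c = 0.0000 + 0.4850i → escape time 5
(row=1, col=1): c = 0.4550 + 0.4850i → escape time 5
(row=1, col=2): c = 0.9100 + 0.4850i → escape time 2
(row=2, col=0): c = 0.0000 + -0.2400i → escape time 5
(row=2, col=1): c = 0.4550 + -0.2400i → escape time 5
(row=2, col=2): c = 0.9100 + -0.2400i → escape time 3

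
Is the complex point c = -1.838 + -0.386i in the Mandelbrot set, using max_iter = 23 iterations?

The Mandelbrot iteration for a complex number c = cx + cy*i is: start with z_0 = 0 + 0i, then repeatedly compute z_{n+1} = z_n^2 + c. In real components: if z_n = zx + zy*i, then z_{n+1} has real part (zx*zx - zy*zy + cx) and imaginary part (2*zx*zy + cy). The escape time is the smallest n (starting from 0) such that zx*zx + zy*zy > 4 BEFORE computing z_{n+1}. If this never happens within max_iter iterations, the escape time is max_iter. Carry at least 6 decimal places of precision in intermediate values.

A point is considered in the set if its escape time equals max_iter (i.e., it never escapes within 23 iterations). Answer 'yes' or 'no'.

Answer: no

Derivation:
z_0 = 0 + 0i, c = -1.8380 + -0.3860i
Iter 1: z = -1.8380 + -0.3860i, |z|^2 = 3.5272
Iter 2: z = 1.3912 + 1.0329i, |z|^2 = 3.0025
Iter 3: z = -0.9694 + 2.4881i, |z|^2 = 7.1306
Escaped at iteration 3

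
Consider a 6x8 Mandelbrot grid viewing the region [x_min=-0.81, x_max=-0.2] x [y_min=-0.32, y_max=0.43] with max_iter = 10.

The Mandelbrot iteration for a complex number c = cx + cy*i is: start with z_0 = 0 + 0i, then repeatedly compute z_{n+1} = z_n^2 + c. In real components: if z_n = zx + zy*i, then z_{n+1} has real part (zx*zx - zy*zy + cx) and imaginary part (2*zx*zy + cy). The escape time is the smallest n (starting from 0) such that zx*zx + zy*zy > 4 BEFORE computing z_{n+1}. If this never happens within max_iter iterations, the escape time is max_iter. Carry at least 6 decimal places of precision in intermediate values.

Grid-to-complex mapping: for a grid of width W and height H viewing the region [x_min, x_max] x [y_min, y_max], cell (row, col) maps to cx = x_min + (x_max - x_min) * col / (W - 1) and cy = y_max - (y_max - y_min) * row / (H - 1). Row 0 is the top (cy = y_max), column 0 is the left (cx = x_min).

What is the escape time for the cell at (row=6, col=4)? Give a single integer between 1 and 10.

z_0 = 0 + 0i, c = -0.3220 + -0.2129i
Iter 1: z = -0.3220 + -0.2129i, |z|^2 = 0.1490
Iter 2: z = -0.2636 + -0.0758i, |z|^2 = 0.0752
Iter 3: z = -0.2582 + -0.1729i, |z|^2 = 0.0966
Iter 4: z = -0.2852 + -0.1236i, |z|^2 = 0.0966
Iter 5: z = -0.2559 + -0.1424i, |z|^2 = 0.0858
Iter 6: z = -0.2768 + -0.1400i, |z|^2 = 0.0962
Iter 7: z = -0.2650 + -0.1354i, |z|^2 = 0.0885
Iter 8: z = -0.2701 + -0.1411i, |z|^2 = 0.0929
Iter 9: z = -0.2690 + -0.1366i, |z|^2 = 0.0910

Answer: 10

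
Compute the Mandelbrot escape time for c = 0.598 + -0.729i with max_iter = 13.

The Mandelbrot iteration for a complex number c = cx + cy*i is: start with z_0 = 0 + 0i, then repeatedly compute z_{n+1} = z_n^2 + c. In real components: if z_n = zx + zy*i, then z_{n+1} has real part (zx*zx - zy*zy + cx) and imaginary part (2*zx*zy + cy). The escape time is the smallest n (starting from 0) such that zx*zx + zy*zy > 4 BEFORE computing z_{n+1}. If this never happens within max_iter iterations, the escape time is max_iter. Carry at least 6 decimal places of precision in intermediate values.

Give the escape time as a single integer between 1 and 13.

Answer: 3

Derivation:
z_0 = 0 + 0i, c = 0.5980 + -0.7290i
Iter 1: z = 0.5980 + -0.7290i, |z|^2 = 0.8890
Iter 2: z = 0.4242 + -1.6009i, |z|^2 = 2.7427
Iter 3: z = -1.7849 + -2.0871i, |z|^2 = 7.5418
Escaped at iteration 3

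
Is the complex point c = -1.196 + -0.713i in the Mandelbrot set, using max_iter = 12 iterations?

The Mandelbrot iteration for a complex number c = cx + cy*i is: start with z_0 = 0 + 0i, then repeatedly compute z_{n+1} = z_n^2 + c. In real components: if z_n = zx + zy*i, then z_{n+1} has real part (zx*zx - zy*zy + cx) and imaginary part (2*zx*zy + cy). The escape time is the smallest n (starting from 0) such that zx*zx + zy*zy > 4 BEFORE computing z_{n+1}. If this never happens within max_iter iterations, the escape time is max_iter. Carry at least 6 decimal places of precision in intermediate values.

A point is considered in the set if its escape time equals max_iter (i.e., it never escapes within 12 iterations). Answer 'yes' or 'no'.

Answer: no

Derivation:
z_0 = 0 + 0i, c = -1.1960 + -0.7130i
Iter 1: z = -1.1960 + -0.7130i, |z|^2 = 1.9388
Iter 2: z = -0.2740 + 0.9925i, |z|^2 = 1.0601
Iter 3: z = -2.1060 + -1.2568i, |z|^2 = 6.0148
Escaped at iteration 3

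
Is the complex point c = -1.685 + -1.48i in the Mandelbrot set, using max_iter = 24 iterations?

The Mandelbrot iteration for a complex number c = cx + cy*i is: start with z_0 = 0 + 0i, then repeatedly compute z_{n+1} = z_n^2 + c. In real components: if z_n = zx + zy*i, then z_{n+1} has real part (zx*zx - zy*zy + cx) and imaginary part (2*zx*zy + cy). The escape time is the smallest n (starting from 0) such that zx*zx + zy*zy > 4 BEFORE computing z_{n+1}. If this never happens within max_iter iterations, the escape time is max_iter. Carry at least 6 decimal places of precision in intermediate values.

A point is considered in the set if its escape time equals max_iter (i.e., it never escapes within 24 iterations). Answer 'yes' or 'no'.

Answer: no

Derivation:
z_0 = 0 + 0i, c = -1.6850 + -1.4800i
Iter 1: z = -1.6850 + -1.4800i, |z|^2 = 5.0296
Escaped at iteration 1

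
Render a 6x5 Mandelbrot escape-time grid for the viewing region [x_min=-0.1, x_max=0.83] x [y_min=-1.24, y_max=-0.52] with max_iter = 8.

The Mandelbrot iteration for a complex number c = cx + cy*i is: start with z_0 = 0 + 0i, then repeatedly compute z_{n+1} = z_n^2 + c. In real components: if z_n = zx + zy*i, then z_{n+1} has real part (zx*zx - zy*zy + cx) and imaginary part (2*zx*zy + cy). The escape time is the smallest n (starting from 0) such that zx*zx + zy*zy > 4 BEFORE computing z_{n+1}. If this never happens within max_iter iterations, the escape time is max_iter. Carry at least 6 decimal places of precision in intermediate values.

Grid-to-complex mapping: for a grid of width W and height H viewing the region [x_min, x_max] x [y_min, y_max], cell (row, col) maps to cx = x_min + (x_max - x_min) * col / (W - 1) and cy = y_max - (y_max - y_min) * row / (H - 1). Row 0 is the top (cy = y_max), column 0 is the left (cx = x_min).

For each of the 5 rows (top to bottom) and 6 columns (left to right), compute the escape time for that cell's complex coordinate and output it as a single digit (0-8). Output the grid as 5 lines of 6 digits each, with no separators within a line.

Answer: 888533
886432
854322
643222
322222

Derivation:
(row=0, col=0): c = -0.1000 + -0.5200i → escape time 8
(row=0, col=1): c = 0.0860 + -0.5200i → escape time 8
(row=0, col=2): c = 0.2720 + -0.5200i → escape time 8
(row=0, col=3): c = 0.4580 + -0.5200i → escape time 5
(row=0, col=4): c = 0.6440 + -0.5200i → escape time 3
(row=0, col=5): c = 0.8300 + -0.5200i → escape time 3
(row=1, col=0): c = -0.1000 + -0.7000i → escape time 8
(row=1, col=1): c = 0.0860 + -0.7000i → escape time 8
(row=1, col=2): c = 0.2720 + -0.7000i → escape time 6
(row=1, col=3): c = 0.4580 + -0.7000i → escape time 4
(row=1, col=4): c = 0.6440 + -0.7000i → escape time 3
(row=1, col=5): c = 0.8300 + -0.7000i → escape time 2
(row=2, col=0): c = -0.1000 + -0.8800i → escape time 8
(row=2, col=1): c = 0.0860 + -0.8800i → escape time 5
(row=2, col=2): c = 0.2720 + -0.8800i → escape time 4
(row=2, col=3): c = 0.4580 + -0.8800i → escape time 3
(row=2, col=4): c = 0.6440 + -0.8800i → escape time 2
(row=2, col=5): c = 0.8300 + -0.8800i → escape time 2
(row=3, col=0): c = -0.1000 + -1.0600i → escape time 6
(row=3, col=1): c = 0.0860 + -1.0600i → escape time 4
(row=3, col=2): c = 0.2720 + -1.0600i → escape time 3
(row=3, col=3): c = 0.4580 + -1.0600i → escape time 2
(row=3, col=4): c = 0.6440 + -1.0600i → escape time 2
(row=3, col=5): c = 0.8300 + -1.0600i → escape time 2
(row=4, col=0): c = -0.1000 + -1.2400i → escape time 3
(row=4, col=1): c = 0.0860 + -1.2400i → escape time 2
(row=4, col=2): c = 0.2720 + -1.2400i → escape time 2
(row=4, col=3): c = 0.4580 + -1.2400i → escape time 2
(row=4, col=4): c = 0.6440 + -1.2400i → escape time 2
(row=4, col=5): c = 0.8300 + -1.2400i → escape time 2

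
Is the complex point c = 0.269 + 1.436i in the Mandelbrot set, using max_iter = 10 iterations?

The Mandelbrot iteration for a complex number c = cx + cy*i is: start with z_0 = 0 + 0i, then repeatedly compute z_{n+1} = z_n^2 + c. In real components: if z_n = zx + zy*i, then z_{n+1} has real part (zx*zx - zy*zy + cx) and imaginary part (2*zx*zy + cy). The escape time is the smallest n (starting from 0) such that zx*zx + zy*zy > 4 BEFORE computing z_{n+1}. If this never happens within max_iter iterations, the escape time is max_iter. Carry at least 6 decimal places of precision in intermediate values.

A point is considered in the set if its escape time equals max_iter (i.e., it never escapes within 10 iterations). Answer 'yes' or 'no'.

z_0 = 0 + 0i, c = 0.2690 + 1.4360i
Iter 1: z = 0.2690 + 1.4360i, |z|^2 = 2.1345
Iter 2: z = -1.7207 + 2.2086i, |z|^2 = 7.8387
Escaped at iteration 2

Answer: no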